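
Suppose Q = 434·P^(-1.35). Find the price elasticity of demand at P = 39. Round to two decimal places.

For a Cobb–Douglas (constant-elasticity) form Q = A·P^α·…, the elasticity with respect to P equals the exponent α at every point.
Here the exponent on P is -1.35, so the price elasticity of demand is -1.35.

-1.35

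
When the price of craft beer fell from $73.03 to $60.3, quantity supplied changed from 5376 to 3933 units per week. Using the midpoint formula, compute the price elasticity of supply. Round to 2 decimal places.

1.62

%ΔQ = (3933 − 5376)/[(5376 + 3933)/2] = -1443/4654.5 ≈ -0.3100.
%Δp = (60.3 − 73.03)/[(73.03 + 60.3)/2] = -12.73/66.665 ≈ -0.1910.
Arc elasticity E = %ΔQ/%Δp ≈ -0.3100/-0.1910 ≈ 1.62.
|E| > 1: supply is elastic over this range.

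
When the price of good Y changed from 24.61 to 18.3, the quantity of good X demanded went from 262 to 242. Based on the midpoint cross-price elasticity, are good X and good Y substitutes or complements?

%ΔQ_x = (242 − 262)/[(262+242)/2] = -20/252 ≈ -0.0794.
%ΔP_y = (18.3 − 24.61)/[(24.61+18.3)/2] ≈ -0.2941.
E_xy = -0.0794/-0.2941 ≈ 0.270.
E_xy > 0, so the goods are substitutes.

substitutes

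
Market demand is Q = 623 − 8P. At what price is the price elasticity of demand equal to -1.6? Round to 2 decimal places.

47.92

Set −bP/(a − bP) = −1.6 ⇒ bP = 1.6(a − bP) ⇒ bP(1+1.6) = 1.6·a.
P = 1.6·623/(8·2.6) ≈ 47.92.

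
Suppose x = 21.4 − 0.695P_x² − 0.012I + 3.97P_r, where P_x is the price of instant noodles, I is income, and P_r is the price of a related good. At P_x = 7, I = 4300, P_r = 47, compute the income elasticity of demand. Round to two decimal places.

Substituting, x = 21.4 − 0.695(7)² − 0.012(4300) + 3.97(47) = 21.4 − 34.055 − 51.6 + 186.59 = 122.335.
∂x/∂I = −0.012, so E_I = -0.012·(4300/122.335) ≈ -0.42.
E_I < 0: inferior good.

-0.42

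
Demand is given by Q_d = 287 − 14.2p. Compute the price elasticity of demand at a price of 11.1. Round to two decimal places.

At p = 11.1, Q_d = 129.38.
dQ_d/dp = −14.2.
Point elasticity E = (dQ_d/dp)·(p/Q_d) = -14.2 × 11.1/129.38 ≈ -1.22.
|E| > 1, so demand is elastic at this price.

-1.22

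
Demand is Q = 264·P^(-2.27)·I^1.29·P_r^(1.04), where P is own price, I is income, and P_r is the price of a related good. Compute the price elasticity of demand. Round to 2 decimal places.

For a Cobb–Douglas (constant-elasticity) form Q = A·P^α·…, the elasticity with respect to P equals the exponent α at every point.
Here the exponent on P is -2.27, so the price elasticity of demand is -2.27.

-2.27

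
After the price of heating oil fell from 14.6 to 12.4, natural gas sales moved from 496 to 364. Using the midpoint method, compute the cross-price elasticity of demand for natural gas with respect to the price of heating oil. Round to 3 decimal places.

%ΔQ_x = (364 − 496)/[(496+364)/2] = -132/430 ≈ -0.3070.
%ΔP_y = (12.4 − 14.6)/[(14.6+12.4)/2] ≈ -0.1630.
E_xy = -0.3070/-0.1630 ≈ 1.884.
E_xy > 0, so natural gas and heating oil are substitutes.

1.884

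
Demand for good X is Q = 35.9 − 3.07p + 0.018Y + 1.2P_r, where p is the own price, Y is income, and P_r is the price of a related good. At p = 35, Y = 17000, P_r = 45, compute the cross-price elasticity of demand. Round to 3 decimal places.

0.187

At the given point, Q = 35.9 − 3.07(35) + 0.018(17000) + 1.2(45) = 35.9 − 107.45 + 306 + 54 = 288.45.
∂Q/∂P_r = +1.2, so E_xy = 1.2·(45/288.45) ≈ 0.187.
E_xy > 0: the goods are substitutes.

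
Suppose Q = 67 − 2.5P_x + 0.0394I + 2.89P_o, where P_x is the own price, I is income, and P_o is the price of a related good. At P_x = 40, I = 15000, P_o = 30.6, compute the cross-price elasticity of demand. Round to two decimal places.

Substituting, Q = 67 − 2.5(40) + 0.0394(15000) + 2.89(30.6) = 67 − 100 + 591 + 88.434 = 646.434.
∂Q/∂P_o = +2.89, so E_xy = 2.89·(30.6/646.434) ≈ 0.14.
E_xy > 0: the goods are substitutes.

0.14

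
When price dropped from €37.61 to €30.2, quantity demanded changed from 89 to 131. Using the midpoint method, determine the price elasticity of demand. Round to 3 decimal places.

-1.747

%Δq = (131 − 89)/[(89 + 131)/2] = 42/110 ≈ 0.3818.
%ΔP = (30.2 − 37.61)/[(37.61 + 30.2)/2] = -7.41/33.905 ≈ -0.2186.
Arc elasticity E = %Δq/%ΔP ≈ 0.3818/-0.2186 ≈ -1.747.
|E| > 1: demand is elastic over this range.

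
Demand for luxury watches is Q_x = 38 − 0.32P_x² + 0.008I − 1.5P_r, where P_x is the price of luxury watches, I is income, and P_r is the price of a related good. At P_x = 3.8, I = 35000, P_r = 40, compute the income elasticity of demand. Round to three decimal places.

1.105

First evaluate Q_x: 38 − 0.32(3.8)² + 0.008(35000) − 1.5(40) = 38 − 4.6208 + 280 − 60 = 253.3792.
∂Q_x/∂I = +0.008, so E_I = 0.008·(35000/253.3792) ≈ 1.105.
E_I > 1: normal good (luxury).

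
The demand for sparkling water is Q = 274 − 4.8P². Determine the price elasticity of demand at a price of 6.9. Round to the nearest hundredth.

-10.05

At P = 6.9, Q = 45.472.
dQ/dP = −2·4.8·P = −66.24.
Point elasticity E = (dQ/dP)·(P/Q) = -66.24 × 6.9/45.472 ≈ -10.05.
|E| > 1, so demand is elastic at this price.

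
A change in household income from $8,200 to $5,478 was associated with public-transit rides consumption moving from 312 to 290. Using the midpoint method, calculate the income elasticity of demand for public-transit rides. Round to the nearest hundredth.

%ΔQ = (290 − 312)/[(312+290)/2] = -22/301 ≈ -0.0731.
%ΔI = (5,478 − 8,200)/[(8,200+5,478)/2] = -2722/6839 ≈ -0.3980.
E_I = %ΔQ/%ΔI ≈ 0.18.
E_I ∈ (0,1): normal good (necessity).

0.18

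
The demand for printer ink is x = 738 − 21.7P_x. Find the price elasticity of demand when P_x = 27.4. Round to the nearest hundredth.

At P_x = 27.4, x = 143.42.
dx/dP_x = −21.7.
Point elasticity E = (dx/dP_x)·(P_x/x) = -21.7 × 27.4/143.42 ≈ -4.15.
|E| > 1, so demand is elastic at this price.

-4.15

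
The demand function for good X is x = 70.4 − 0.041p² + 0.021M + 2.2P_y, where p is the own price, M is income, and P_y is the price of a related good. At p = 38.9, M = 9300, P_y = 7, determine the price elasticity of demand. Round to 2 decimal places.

x = 70.4 − 0.041(38.9)² + 0.021(9300) + 2.2(7) = 70.4 − 62.0416 + 195.3 + 15.4 = 219.0584.
∂x/∂p = −2·0.041·p = -3.1898, so E_p = -3.1898·(38.9/219.0584) ≈ -0.57.
|E_p| < 1: demand is inelastic.

-0.57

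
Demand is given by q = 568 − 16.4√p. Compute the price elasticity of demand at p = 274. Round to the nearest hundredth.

At p = 274, q = 296.5317.
dq/dp = −16.4/(2√p) = −16.4/(2·16.5529).
Point elasticity E = (dq/dp)·(p/q) = -0.4954 × 274/296.5317 ≈ -0.46.
|E| < 1, so demand is inelastic at this price.

-0.46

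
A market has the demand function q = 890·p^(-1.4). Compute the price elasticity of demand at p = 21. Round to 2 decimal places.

-1.40

For a Cobb–Douglas (constant-elasticity) form q = A·p^α·…, the elasticity with respect to p equals the exponent α at every point.
Here the exponent on p is -1.4, so the price elasticity of demand is -1.40.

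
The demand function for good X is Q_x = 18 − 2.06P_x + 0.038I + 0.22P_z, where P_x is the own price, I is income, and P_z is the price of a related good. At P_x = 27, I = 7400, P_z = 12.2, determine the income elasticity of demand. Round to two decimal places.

At the given point, Q_x = 18 − 2.06(27) + 0.038(7400) + 0.22(12.2) = 18 − 55.62 + 281.2 + 2.684 = 246.264.
∂Q_x/∂I = +0.038, so E_I = 0.038·(7400/246.264) ≈ 1.14.
E_I > 1: normal good (luxury).

1.14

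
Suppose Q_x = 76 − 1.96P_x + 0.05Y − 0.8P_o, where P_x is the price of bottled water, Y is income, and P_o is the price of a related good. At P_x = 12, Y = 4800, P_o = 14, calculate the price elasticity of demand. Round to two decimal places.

-0.08

Evaluating quantity at (P_x, Y, P_o) gives Q_x = 76 − 1.96(12) + 0.05(4800) − 0.8(14) = 76 − 23.52 + 240 − 11.2 = 281.28.
∂Q_x/∂P_x = −1.96, so E_p = (−1.96)·(12/281.28) ≈ -0.08.
|E_p| < 1: demand is inelastic.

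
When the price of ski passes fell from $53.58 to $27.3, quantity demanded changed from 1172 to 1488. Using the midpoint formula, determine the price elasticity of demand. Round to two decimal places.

%Δq = (1488 − 1172)/[(1172 + 1488)/2] = 316/1330 ≈ 0.2376.
%Δp = (27.3 − 53.58)/[(53.58 + 27.3)/2] = -26.28/40.44 ≈ -0.6499.
Arc elasticity E = %Δq/%Δp ≈ 0.2376/-0.6499 ≈ -0.37.
|E| < 1: demand is inelastic over this range.

-0.37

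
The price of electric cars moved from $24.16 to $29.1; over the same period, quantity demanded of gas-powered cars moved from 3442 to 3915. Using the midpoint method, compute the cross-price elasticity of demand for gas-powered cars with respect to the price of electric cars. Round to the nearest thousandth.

0.693

%ΔQ_x = (3915 − 3442)/[(3442+3915)/2] = 473/3678.5 ≈ 0.1286.
%ΔP_y = (29.1 − 24.16)/[(24.16+29.1)/2] ≈ 0.1855.
E_xy = 0.1286/0.1855 ≈ 0.693.
E_xy > 0, so gas-powered cars and electric cars are substitutes.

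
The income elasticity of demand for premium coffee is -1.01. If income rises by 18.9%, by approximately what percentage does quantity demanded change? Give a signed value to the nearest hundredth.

-19.09

%ΔQ ≈ E × %ΔI = (-1.01) × (18.9%) ≈ -19.09%.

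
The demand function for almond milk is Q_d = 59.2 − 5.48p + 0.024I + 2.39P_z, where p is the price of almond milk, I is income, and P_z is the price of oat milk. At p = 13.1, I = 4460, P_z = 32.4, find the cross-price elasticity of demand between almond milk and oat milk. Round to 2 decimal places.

0.45

Q_d = 59.2 − 5.48(13.1) + 0.024(4460) + 2.39(32.4) = 59.2 − 71.788 + 107.04 + 77.436 = 171.888.
∂Q_d/∂P_z = +2.39, so E_xy = 2.39·(32.4/171.888) ≈ 0.45.
E_xy > 0: the goods are substitutes.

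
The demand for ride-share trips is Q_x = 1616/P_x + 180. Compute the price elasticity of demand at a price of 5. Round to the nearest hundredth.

-0.64

At P_x = 5, Q_x = 503.2.
dQ_x/dP_x = −1616/P_x² = −64.64.
Point elasticity E = (dQ_x/dP_x)·(P_x/Q_x) = -64.64 × 5/503.2 ≈ -0.64.
|E| < 1, so demand is inelastic at this price.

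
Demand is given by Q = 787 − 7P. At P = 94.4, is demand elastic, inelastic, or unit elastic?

elastic

At P = 94.4, Q = 126.2.
dQ/dP = −7.
Point elasticity E = (dQ/dP)·(P/Q) = -7 × 94.4/126.2 ≈ -5.236.
|E| ≈ 5.236 > 1, so demand is elastic.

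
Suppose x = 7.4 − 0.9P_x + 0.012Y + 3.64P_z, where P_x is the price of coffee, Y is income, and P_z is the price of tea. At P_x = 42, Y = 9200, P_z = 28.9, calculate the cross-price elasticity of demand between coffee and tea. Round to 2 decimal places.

Evaluating quantity at (P_x, Y, P_z) gives x = 7.4 − 0.9(42) + 0.012(9200) + 3.64(28.9) = 7.4 − 37.8 + 110.4 + 105.196 = 185.196.
∂x/∂P_z = +3.64, so E_xy = 3.64·(28.9/185.196) ≈ 0.57.
E_xy > 0: the goods are substitutes.

0.57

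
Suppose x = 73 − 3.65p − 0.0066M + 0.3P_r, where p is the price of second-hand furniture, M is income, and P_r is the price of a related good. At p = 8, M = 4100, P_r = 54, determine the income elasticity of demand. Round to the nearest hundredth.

-0.82

Substituting, x = 73 − 3.65(8) − 0.0066(4100) + 0.3(54) = 73 − 29.2 − 27.06 + 16.2 = 32.94.
∂x/∂M = −0.0066, so E_I = -0.0066·(4100/32.94) ≈ -0.82.
E_I < 0: inferior good.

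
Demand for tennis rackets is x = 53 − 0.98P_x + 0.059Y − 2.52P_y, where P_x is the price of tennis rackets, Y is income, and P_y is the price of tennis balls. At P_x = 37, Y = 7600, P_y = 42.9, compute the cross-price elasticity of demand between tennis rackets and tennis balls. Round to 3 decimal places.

Evaluating quantity at (P_x, Y, P_y) gives x = 53 − 0.98(37) + 0.059(7600) − 2.52(42.9) = 53 − 36.26 + 448.4 − 108.108 = 357.032.
∂x/∂P_y = −2.52, so E_xy = -2.52·(42.9/357.032) ≈ -0.303.
E_xy < 0: the goods are complements.

-0.303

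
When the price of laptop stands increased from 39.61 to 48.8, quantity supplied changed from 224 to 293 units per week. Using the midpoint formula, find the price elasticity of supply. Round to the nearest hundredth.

1.28

%Δq = (293 − 224)/[(224 + 293)/2] = 69/258.5 ≈ 0.2669.
%ΔP = (48.8 − 39.61)/[(39.61 + 48.8)/2] = 9.19/44.205 ≈ 0.2079.
Arc elasticity E = %Δq/%ΔP ≈ 0.2669/0.2079 ≈ 1.28.
|E| > 1: supply is elastic over this range.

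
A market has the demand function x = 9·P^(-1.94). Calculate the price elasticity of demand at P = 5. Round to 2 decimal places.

For a Cobb–Douglas (constant-elasticity) form x = A·P^α·…, the elasticity with respect to P equals the exponent α at every point.
Here the exponent on P is -1.94, so the price elasticity of demand is -1.94.

-1.94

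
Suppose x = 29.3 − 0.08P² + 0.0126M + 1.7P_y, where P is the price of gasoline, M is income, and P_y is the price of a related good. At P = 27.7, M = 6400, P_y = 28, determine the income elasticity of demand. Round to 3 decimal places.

0.839

At the given point, x = 29.3 − 0.08(27.7)² + 0.0126(6400) + 1.7(28) = 29.3 − 61.3832 + 80.64 + 47.6 = 96.1568.
∂x/∂M = +0.0126, so E_I = 0.0126·(6400/96.1568) ≈ 0.839.
E_I ∈ (0,1): normal good (necessity).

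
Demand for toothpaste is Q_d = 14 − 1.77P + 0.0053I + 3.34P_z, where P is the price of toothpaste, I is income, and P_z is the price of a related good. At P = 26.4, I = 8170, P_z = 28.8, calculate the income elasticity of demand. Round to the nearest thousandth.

0.406

Q_d = 14 − 1.77(26.4) + 0.0053(8170) + 3.34(28.8) = 14 − 46.728 + 43.301 + 96.192 = 106.765.
∂Q_d/∂I = +0.0053, so E_I = 0.0053·(8170/106.765) ≈ 0.406.
E_I ∈ (0,1): normal good (necessity).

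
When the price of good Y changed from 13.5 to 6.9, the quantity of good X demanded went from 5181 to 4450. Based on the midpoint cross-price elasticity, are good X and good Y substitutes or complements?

substitutes

%ΔQ_x = (4450 − 5181)/[(5181+4450)/2] = -731/4815.5 ≈ -0.1518.
%ΔP_y = (6.9 − 13.5)/[(13.5+6.9)/2] ≈ -0.6471.
E_xy = -0.1518/-0.6471 ≈ 0.235.
E_xy > 0, so the goods are substitutes.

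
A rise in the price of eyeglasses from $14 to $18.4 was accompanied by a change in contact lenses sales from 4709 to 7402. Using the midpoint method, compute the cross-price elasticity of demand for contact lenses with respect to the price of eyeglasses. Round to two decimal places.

1.64

%ΔQ_x = (7402 − 4709)/[(4709+7402)/2] = 2693/6055.5 ≈ 0.4447.
%ΔP_y = (18.4 − 14)/[(14+18.4)/2] ≈ 0.2716.
E_xy = 0.4447/0.2716 ≈ 1.64.
E_xy > 0, so contact lenses and eyeglasses are substitutes.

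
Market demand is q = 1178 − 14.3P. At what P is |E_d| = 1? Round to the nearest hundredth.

41.19

For linear demand q = a − bP, E = −bP/(a − bP). |E| = 1 ⇒ bP = a − bP ⇒ P = a/(2b).
P = 1178/(2·14.3) ≈ 41.19.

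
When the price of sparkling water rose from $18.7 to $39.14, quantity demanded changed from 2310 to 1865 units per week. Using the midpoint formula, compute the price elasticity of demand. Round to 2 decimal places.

%ΔQ = (1865 − 2310)/[(2310 + 1865)/2] = -445/2087.5 ≈ -0.2132.
%Δp = (39.14 − 18.7)/[(18.7 + 39.14)/2] = 20.44/28.92 ≈ 0.7068.
Arc elasticity E = %ΔQ/%Δp ≈ -0.2132/0.7068 ≈ -0.30.
|E| < 1: demand is inelastic over this range.

-0.30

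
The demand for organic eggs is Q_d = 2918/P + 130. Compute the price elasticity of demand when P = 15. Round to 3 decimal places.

At P = 15, Q_d = 324.5333.
dQ_d/dP = −2918/P² = −12.9689.
Point elasticity E = (dQ_d/dP)·(P/Q_d) = -12.9689 × 15/324.5333 ≈ -0.599.
|E| < 1, so demand is inelastic at this price.

-0.599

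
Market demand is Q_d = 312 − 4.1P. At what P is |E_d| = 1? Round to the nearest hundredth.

38.05

For linear demand Q_d = a − bP, E = −bP/(a − bP). |E| = 1 ⇒ bP = a − bP ⇒ P = a/(2b).
P = 312/(2·4.1) ≈ 38.05.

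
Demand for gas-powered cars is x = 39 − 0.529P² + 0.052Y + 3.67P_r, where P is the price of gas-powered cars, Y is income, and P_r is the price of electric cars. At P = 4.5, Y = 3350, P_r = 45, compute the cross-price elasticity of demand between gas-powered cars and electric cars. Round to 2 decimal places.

First evaluate x: 39 − 0.529(4.5)² + 0.052(3350) + 3.67(45) = 39 − 10.7123 + 174.2 + 165.15 = 367.6378.
∂x/∂P_r = +3.67, so E_xy = 3.67·(45/367.6378) ≈ 0.45.
E_xy > 0: the goods are substitutes.

0.45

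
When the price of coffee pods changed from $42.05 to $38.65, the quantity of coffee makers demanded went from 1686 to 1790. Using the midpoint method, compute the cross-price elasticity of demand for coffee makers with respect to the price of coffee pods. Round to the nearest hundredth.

-0.71

%ΔQ_x = (1790 − 1686)/[(1686+1790)/2] = 104/1738 ≈ 0.0598.
%ΔP_y = (38.65 − 42.05)/[(42.05+38.65)/2] ≈ -0.0843.
E_xy = 0.0598/-0.0843 ≈ -0.71.
E_xy < 0, so coffee makers and coffee pods are complements.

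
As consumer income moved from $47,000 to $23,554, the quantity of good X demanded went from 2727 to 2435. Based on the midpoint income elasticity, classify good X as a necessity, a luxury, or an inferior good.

necessity

%ΔQ = (2435 − 2727)/[(2727+2435)/2] = -292/2581 ≈ -0.1131.
%ΔY = (23,554 − 47,000)/[(47,000+23,554)/2] = -23446/35277 ≈ -0.6646.
E_I = %ΔQ/%ΔY ≈ 0.170.
E_I ∈ (0,1): normal good (necessity).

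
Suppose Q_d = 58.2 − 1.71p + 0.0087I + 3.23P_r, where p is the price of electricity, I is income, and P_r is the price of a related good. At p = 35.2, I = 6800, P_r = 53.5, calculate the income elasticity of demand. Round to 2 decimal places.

0.26

First evaluate Q_d: 58.2 − 1.71(35.2) + 0.0087(6800) + 3.23(53.5) = 58.2 − 60.192 + 59.16 + 172.805 = 229.973.
∂Q_d/∂I = +0.0087, so E_I = 0.0087·(6800/229.973) ≈ 0.26.
E_I ∈ (0,1): normal good (necessity).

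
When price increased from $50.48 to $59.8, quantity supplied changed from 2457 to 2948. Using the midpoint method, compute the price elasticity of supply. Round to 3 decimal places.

1.075

%ΔQ = (2948 − 2457)/[(2457 + 2948)/2] = 491/2702.5 ≈ 0.1817.
%Δp = (59.8 − 50.48)/[(50.48 + 59.8)/2] = 9.32/55.14 ≈ 0.1690.
Arc elasticity E = %ΔQ/%Δp ≈ 0.1817/0.1690 ≈ 1.075.
|E| > 1: supply is elastic over this range.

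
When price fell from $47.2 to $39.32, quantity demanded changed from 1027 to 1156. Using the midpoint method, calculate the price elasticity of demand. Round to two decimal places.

%Δq = (1156 − 1027)/[(1027 + 1156)/2] = 129/1091.5 ≈ 0.1182.
%ΔP = (39.32 − 47.2)/[(47.2 + 39.32)/2] = -7.88/43.26 ≈ -0.1822.
Arc elasticity E = %Δq/%ΔP ≈ 0.1182/-0.1822 ≈ -0.65.
|E| < 1: demand is inelastic over this range.

-0.65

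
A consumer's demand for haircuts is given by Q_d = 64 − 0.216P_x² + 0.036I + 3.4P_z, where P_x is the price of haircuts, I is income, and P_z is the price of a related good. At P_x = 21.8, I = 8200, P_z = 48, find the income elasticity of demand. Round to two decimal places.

At the given point, Q_d = 64 − 0.216(21.8)² + 0.036(8200) + 3.4(48) = 64 − 102.6518 + 295.2 + 163.2 = 419.7482.
∂Q_d/∂I = +0.036, so E_I = 0.036·(8200/419.7482) ≈ 0.70.
E_I ∈ (0,1): normal good (necessity).

0.70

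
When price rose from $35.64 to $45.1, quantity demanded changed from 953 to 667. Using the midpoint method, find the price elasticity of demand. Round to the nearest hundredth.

%ΔQ = (667 − 953)/[(953 + 667)/2] = -286/810 ≈ -0.3531.
%ΔP = (45.1 − 35.64)/[(35.64 + 45.1)/2] = 9.46/40.37 ≈ 0.2343.
Arc elasticity E = %ΔQ/%ΔP ≈ -0.3531/0.2343 ≈ -1.51.
|E| > 1: demand is elastic over this range.

-1.51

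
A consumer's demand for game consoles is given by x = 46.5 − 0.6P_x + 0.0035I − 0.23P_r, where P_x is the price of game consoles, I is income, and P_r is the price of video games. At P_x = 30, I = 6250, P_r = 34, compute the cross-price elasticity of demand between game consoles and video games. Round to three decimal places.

-0.184

x = 46.5 − 0.6(30) + 0.0035(6250) − 0.23(34) = 46.5 − 18 + 21.875 − 7.82 = 42.555.
∂x/∂P_r = −0.23, so E_xy = -0.23·(34/42.555) ≈ -0.184.
E_xy < 0: the goods are complements.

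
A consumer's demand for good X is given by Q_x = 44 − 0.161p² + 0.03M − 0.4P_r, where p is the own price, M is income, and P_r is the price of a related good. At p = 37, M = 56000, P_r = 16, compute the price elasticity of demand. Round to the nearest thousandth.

-0.294

At the given point, Q_x = 44 − 0.161(37)² + 0.03(56000) − 0.4(16) = 44 − 220.409 + 1680 − 6.4 = 1497.191.
∂Q_x/∂p = −2·0.161·p = -11.914, so E_p = -11.914·(37/1497.191) ≈ -0.294.
|E_p| < 1: demand is inelastic.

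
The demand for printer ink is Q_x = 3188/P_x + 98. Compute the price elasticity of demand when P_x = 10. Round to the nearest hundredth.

At P_x = 10, Q_x = 416.8.
dQ_x/dP_x = −3188/P_x² = −31.88.
Point elasticity E = (dQ_x/dP_x)·(P_x/Q_x) = -31.88 × 10/416.8 ≈ -0.76.
|E| < 1, so demand is inelastic at this price.

-0.76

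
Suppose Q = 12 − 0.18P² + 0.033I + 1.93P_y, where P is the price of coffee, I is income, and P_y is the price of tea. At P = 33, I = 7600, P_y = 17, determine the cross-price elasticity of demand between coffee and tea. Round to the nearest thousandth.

First evaluate Q: 12 − 0.18(33)² + 0.033(7600) + 1.93(17) = 12 − 196.02 + 250.8 + 32.81 = 99.59.
∂Q/∂P_y = +1.93, so E_xy = 1.93·(17/99.59) ≈ 0.329.
E_xy > 0: the goods are substitutes.

0.329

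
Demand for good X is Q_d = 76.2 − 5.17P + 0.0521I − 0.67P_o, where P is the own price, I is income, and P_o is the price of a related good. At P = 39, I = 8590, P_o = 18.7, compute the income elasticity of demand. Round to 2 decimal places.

1.45

First evaluate Q_d: 76.2 − 5.17(39) + 0.0521(8590) − 0.67(18.7) = 76.2 − 201.63 + 447.539 − 12.529 = 309.58.
∂Q_d/∂I = +0.0521, so E_I = 0.0521·(8590/309.58) ≈ 1.45.
E_I > 1: normal good (luxury).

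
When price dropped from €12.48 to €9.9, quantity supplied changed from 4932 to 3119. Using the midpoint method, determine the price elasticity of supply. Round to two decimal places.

%ΔQ = (3119 − 4932)/[(4932 + 3119)/2] = -1813/4025.5 ≈ -0.4504.
%ΔP = (9.9 − 12.48)/[(12.48 + 9.9)/2] = -2.58/11.19 ≈ -0.2306.
Arc elasticity E = %ΔQ/%ΔP ≈ -0.4504/-0.2306 ≈ 1.95.
|E| > 1: supply is elastic over this range.

1.95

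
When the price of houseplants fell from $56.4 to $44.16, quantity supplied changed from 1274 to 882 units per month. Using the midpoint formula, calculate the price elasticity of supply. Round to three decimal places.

1.494

%ΔQ = (882 − 1274)/[(1274 + 882)/2] = -392/1078 ≈ -0.3636.
%ΔP = (44.16 − 56.4)/[(56.4 + 44.16)/2] = -12.24/50.28 ≈ -0.2434.
Arc elasticity E = %ΔQ/%ΔP ≈ -0.3636/-0.2434 ≈ 1.494.
|E| > 1: supply is elastic over this range.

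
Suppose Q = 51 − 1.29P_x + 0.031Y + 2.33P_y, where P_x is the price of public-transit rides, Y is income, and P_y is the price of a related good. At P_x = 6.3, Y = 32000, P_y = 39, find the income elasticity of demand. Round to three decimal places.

Substituting, Q = 51 − 1.29(6.3) + 0.031(32000) + 2.33(39) = 51 − 8.127 + 992 + 90.87 = 1125.743.
∂Q/∂Y = +0.031, so E_I = 0.031·(32000/1125.743) ≈ 0.881.
E_I ∈ (0,1): normal good (necessity).

0.881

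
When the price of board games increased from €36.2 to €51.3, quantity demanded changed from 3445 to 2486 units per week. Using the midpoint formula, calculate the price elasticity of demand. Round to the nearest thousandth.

-0.937

%ΔQ = (2486 − 3445)/[(3445 + 2486)/2] = -959/2965.5 ≈ -0.3234.
%Δp = (51.3 − 36.2)/[(36.2 + 51.3)/2] = 15.1/43.75 ≈ 0.3451.
Arc elasticity E = %ΔQ/%Δp ≈ -0.3234/0.3451 ≈ -0.937.
|E| < 1: demand is inelastic over this range.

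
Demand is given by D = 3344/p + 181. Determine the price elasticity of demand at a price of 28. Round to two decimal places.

-0.40

At p = 28, D = 300.4286.
dD/dp = −3344/p² = −4.2653.
Point elasticity E = (dD/dp)·(p/D) = -4.2653 × 28/300.4286 ≈ -0.40.
|E| < 1, so demand is inelastic at this price.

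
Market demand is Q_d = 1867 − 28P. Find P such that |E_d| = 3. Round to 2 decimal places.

Set −bP/(a − bP) = −3 ⇒ bP = 3(a − bP) ⇒ bP(1+3) = 3·a.
P = 3·1867/(28·4) ≈ 50.01.

50.01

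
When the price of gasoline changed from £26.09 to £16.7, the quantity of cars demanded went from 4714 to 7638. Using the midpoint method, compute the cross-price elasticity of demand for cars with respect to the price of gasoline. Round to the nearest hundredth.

-1.08

%ΔQ_x = (7638 − 4714)/[(4714+7638)/2] = 2924/6176 ≈ 0.4734.
%ΔP_y = (16.7 − 26.09)/[(26.09+16.7)/2] ≈ -0.4389.
E_xy = 0.4734/-0.4389 ≈ -1.08.
E_xy < 0, so cars and gasoline are complements.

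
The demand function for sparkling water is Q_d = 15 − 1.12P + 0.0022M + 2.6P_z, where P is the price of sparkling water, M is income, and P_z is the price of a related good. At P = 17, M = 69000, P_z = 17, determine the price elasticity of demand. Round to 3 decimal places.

-0.099

Q_d = 15 − 1.12(17) + 0.0022(69000) + 2.6(17) = 15 − 19.04 + 151.8 + 44.2 = 191.96.
∂Q_d/∂P = −1.12, so E_p = (−1.12)·(17/191.96) ≈ -0.099.
|E_p| < 1: demand is inelastic.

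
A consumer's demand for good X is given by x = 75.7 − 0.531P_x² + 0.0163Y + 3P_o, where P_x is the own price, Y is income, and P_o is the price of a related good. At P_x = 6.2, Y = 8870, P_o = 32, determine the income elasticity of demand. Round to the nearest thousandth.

First evaluate x: 75.7 − 0.531(6.2)² + 0.0163(8870) + 3(32) = 75.7 − 20.4116 + 144.581 + 96 = 295.8694.
∂x/∂Y = +0.0163, so E_I = 0.0163·(8870/295.8694) ≈ 0.489.
E_I ∈ (0,1): normal good (necessity).

0.489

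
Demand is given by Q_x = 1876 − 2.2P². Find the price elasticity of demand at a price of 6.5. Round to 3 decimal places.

-0.104

At P = 6.5, Q_x = 1783.05.
dQ_x/dP = −2·2.2·P = −28.6.
Point elasticity E = (dQ_x/dP)·(P/Q_x) = -28.6 × 6.5/1783.05 ≈ -0.104.
|E| < 1, so demand is inelastic at this price.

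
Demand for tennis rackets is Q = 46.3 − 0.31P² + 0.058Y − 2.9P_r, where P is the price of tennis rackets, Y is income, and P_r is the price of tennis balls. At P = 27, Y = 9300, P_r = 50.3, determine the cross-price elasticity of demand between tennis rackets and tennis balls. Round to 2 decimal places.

First evaluate Q: 46.3 − 0.31(27)² + 0.058(9300) − 2.9(50.3) = 46.3 − 225.99 + 539.4 − 145.87 = 213.84.
∂Q/∂P_r = −2.9, so E_xy = -2.9·(50.3/213.84) ≈ -0.68.
E_xy < 0: the goods are complements.

-0.68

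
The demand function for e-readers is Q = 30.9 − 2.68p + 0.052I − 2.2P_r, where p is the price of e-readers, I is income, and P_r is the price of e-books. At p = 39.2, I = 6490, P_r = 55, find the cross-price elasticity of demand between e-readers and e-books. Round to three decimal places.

Evaluating quantity at (p, I, P_r) gives Q = 30.9 − 2.68(39.2) + 0.052(6490) − 2.2(55) = 30.9 − 105.056 + 337.48 − 121 = 142.324.
∂Q/∂P_r = −2.2, so E_xy = -2.2·(55/142.324) ≈ -0.850.
E_xy < 0: the goods are complements.

-0.850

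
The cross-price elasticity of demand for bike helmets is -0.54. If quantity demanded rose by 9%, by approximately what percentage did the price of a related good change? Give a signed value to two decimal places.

-16.67

%ΔQ ≈ E × %ΔP_y ⇒ %ΔP_y = %ΔQ / E = (9%)/(-0.54) ≈ -16.67%.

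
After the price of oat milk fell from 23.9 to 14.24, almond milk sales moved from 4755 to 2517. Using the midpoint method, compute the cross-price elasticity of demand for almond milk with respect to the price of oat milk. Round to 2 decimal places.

%ΔQ_x = (2517 − 4755)/[(4755+2517)/2] = -2238/3636 ≈ -0.6155.
%ΔP_y = (14.24 − 23.9)/[(23.9+14.24)/2] ≈ -0.5066.
E_xy = -0.6155/-0.5066 ≈ 1.22.
E_xy > 0, so almond milk and oat milk are substitutes.

1.22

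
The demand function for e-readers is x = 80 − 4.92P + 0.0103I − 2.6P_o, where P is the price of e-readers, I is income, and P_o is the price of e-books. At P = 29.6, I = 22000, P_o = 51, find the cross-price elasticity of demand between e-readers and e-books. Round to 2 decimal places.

At the given point, x = 80 − 4.92(29.6) + 0.0103(22000) − 2.6(51) = 80 − 145.632 + 226.6 − 132.6 = 28.368.
∂x/∂P_o = −2.6, so E_xy = -2.6·(51/28.368) ≈ -4.67.
E_xy < 0: the goods are complements.

-4.67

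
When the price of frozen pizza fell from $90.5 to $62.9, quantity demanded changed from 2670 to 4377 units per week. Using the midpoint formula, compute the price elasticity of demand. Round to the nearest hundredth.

%Δq = (4377 − 2670)/[(2670 + 4377)/2] = 1707/3523.5 ≈ 0.4845.
%ΔP = (62.9 − 90.5)/[(90.5 + 62.9)/2] = -27.6/76.7 ≈ -0.3598.
Arc elasticity E = %Δq/%ΔP ≈ 0.4845/-0.3598 ≈ -1.35.
|E| > 1: demand is elastic over this range.

-1.35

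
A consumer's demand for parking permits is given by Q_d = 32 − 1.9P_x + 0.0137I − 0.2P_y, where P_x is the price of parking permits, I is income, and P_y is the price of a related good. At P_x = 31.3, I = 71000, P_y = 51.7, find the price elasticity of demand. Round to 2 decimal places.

Q_d = 32 − 1.9(31.3) + 0.0137(71000) − 0.2(51.7) = 32 − 59.47 + 972.7 − 10.34 = 934.89.
∂Q_d/∂P_x = −1.9, so E_p = (−1.9)·(31.3/934.89) ≈ -0.06.
|E_p| < 1: demand is inelastic.

-0.06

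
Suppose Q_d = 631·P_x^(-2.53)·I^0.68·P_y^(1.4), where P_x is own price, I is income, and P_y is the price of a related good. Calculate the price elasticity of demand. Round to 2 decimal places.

-2.53

For a Cobb–Douglas (constant-elasticity) form Q_d = A·P_x^α·…, the elasticity with respect to P_x equals the exponent α at every point.
Here the exponent on P_x is -2.53, so the price elasticity of demand is -2.53.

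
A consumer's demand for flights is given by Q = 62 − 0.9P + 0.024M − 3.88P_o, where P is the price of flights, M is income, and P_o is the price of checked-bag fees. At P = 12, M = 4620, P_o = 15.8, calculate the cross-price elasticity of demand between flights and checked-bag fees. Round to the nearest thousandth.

Evaluating quantity at (P, M, P_o) gives Q = 62 − 0.9(12) + 0.024(4620) − 3.88(15.8) = 62 − 10.8 + 110.88 − 61.304 = 100.776.
∂Q/∂P_o = −3.88, so E_xy = -3.88·(15.8/100.776) ≈ -0.608.
E_xy < 0: the goods are complements.

-0.608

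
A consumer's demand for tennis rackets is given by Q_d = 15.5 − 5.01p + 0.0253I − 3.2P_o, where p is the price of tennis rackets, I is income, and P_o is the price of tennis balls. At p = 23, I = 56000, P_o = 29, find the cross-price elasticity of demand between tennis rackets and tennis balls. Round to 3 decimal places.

-0.076

Substituting, Q_d = 15.5 − 5.01(23) + 0.0253(56000) − 3.2(29) = 15.5 − 115.23 + 1416.8 − 92.8 = 1224.27.
∂Q_d/∂P_o = −3.2, so E_xy = -3.2·(29/1224.27) ≈ -0.076.
E_xy < 0: the goods are complements.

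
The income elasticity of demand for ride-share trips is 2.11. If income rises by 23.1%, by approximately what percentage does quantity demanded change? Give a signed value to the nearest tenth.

48.7

%ΔQ ≈ E × %ΔI = (2.11) × (23.1%) ≈ 48.7%.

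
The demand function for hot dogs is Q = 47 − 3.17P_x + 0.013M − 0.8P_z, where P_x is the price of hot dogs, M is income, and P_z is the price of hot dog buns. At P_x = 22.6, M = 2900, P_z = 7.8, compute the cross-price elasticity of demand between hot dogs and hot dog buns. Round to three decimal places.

At the given point, Q = 47 − 3.17(22.6) + 0.013(2900) − 0.8(7.8) = 47 − 71.642 + 37.7 − 6.24 = 6.818.
∂Q/∂P_z = −0.8, so E_xy = -0.8·(7.8/6.818) ≈ -0.915.
E_xy < 0: the goods are complements.

-0.915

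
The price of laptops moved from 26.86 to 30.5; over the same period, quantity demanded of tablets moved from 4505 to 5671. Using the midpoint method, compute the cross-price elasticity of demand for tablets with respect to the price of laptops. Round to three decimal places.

1.806

%ΔQ_x = (5671 − 4505)/[(4505+5671)/2] = 1166/5088 ≈ 0.2292.
%ΔP_y = (30.5 − 26.86)/[(26.86+30.5)/2] ≈ 0.1269.
E_xy = 0.2292/0.1269 ≈ 1.806.
E_xy > 0, so tablets and laptops are substitutes.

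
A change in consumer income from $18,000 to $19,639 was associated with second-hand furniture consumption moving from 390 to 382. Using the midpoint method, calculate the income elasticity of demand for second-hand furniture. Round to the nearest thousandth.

%ΔQ = (382 − 390)/[(390+382)/2] = -8/386 ≈ -0.0207.
%ΔY = (19,639 − 18,000)/[(18,000+19,639)/2] = 1639/18819.5 ≈ 0.0871.
E_I = %ΔQ/%ΔY ≈ -0.238.
E_I < 0: inferior good.

-0.238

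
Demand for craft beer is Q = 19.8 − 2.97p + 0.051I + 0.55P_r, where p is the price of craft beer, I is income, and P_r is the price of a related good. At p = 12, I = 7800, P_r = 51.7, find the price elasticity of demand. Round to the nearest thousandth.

-0.087

Q = 19.8 − 2.97(12) + 0.051(7800) + 0.55(51.7) = 19.8 − 35.64 + 397.8 + 28.435 = 410.395.
∂Q/∂p = −2.97, so E_p = (−2.97)·(12/410.395) ≈ -0.087.
|E_p| < 1: demand is inelastic.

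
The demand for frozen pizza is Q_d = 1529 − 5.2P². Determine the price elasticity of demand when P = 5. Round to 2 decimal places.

-0.19

At P = 5, Q_d = 1399.
dQ_d/dP = −2·5.2·P = −52.
Point elasticity E = (dQ_d/dP)·(P/Q_d) = -52 × 5/1399 ≈ -0.19.
|E| < 1, so demand is inelastic at this price.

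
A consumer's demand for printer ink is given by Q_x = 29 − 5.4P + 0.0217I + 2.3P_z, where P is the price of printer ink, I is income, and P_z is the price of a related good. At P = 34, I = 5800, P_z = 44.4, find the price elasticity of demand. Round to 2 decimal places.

Q_x = 29 − 5.4(34) + 0.0217(5800) + 2.3(44.4) = 29 − 183.6 + 125.86 + 102.12 = 73.38.
∂Q_x/∂P = −5.4, so E_p = (−5.4)·(34/73.38) ≈ -2.50.
|E_p| > 1: demand is elastic.

-2.50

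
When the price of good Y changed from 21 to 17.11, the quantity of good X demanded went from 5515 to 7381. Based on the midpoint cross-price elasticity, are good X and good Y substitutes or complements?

complements

%ΔQ_x = (7381 − 5515)/[(5515+7381)/2] = 1866/6448 ≈ 0.2894.
%ΔP_y = (17.11 − 21)/[(21+17.11)/2] ≈ -0.2041.
E_xy = 0.2894/-0.2041 ≈ -1.418.
E_xy < 0, so the goods are complements.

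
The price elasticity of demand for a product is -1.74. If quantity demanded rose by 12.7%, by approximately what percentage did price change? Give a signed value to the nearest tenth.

%ΔQ ≈ E × %ΔP ⇒ %ΔP = %ΔQ / E = (12.7%)/(-1.74) ≈ -7.3%.

-7.3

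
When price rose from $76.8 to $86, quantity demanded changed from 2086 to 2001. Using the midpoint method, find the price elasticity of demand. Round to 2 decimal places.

%ΔQ = (2001 − 2086)/[(2086 + 2001)/2] = -85/2043.5 ≈ -0.0416.
%ΔP = (86 − 76.8)/[(76.8 + 86)/2] = 9.2/81.4 ≈ 0.1130.
Arc elasticity E = %ΔQ/%ΔP ≈ -0.0416/0.1130 ≈ -0.37.
|E| < 1: demand is inelastic over this range.

-0.37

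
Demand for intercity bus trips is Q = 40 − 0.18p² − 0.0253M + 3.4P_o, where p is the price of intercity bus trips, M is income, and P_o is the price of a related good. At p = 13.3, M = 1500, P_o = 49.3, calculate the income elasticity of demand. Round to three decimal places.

-0.275

First evaluate Q: 40 − 0.18(13.3)² − 0.0253(1500) + 3.4(49.3) = 40 − 31.8402 − 37.95 + 167.62 = 137.8298.
∂Q/∂M = −0.0253, so E_I = -0.0253·(1500/137.8298) ≈ -0.275.
E_I < 0: inferior good.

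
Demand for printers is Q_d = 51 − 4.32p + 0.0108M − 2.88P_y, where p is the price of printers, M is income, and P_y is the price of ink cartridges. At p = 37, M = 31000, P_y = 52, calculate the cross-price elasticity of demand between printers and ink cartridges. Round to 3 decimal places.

-1.965

At the given point, Q_d = 51 − 4.32(37) + 0.0108(31000) − 2.88(52) = 51 − 159.84 + 334.8 − 149.76 = 76.2.
∂Q_d/∂P_y = −2.88, so E_xy = -2.88·(52/76.2) ≈ -1.965.
E_xy < 0: the goods are complements.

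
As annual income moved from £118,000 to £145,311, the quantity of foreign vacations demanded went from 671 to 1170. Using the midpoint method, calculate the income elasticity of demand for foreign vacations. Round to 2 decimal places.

%ΔQ = (1170 − 671)/[(671+1170)/2] = 499/920.5 ≈ 0.5421.
%ΔY = (145,311 − 118,000)/[(118,000+145,311)/2] = 27311/131655.5 ≈ 0.2074.
E_I = %ΔQ/%ΔY ≈ 2.61.
E_I > 1: normal good (luxury).

2.61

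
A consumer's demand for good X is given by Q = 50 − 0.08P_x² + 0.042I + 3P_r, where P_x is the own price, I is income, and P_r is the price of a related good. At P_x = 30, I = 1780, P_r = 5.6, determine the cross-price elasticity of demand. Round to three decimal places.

At the given point, Q = 50 − 0.08(30)² + 0.042(1780) + 3(5.6) = 50 − 72 + 74.76 + 16.8 = 69.56.
∂Q/∂P_r = +3, so E_xy = 3·(5.6/69.56) ≈ 0.242.
E_xy > 0: the goods are substitutes.

0.242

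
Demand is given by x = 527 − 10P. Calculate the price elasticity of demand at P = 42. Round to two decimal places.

-3.93

At P = 42, x = 107.
dx/dP = −10.
Point elasticity E = (dx/dP)·(P/x) = -10 × 42/107 ≈ -3.93.
|E| > 1, so demand is elastic at this price.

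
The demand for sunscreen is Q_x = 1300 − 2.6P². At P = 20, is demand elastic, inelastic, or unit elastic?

At P = 20, Q_x = 260.
dQ_x/dP = −2·2.6·P = −104.
Point elasticity E = (dQ_x/dP)·(P/Q_x) = -104 × 20/260 ≈ -8.000.
|E| ≈ 8.000 > 1, so demand is elastic.

elastic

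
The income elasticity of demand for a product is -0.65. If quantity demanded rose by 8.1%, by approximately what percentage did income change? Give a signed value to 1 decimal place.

%ΔQ ≈ E × %ΔI ⇒ %ΔI = %ΔQ / E = (8.1%)/(-0.65) ≈ -12.5%.

-12.5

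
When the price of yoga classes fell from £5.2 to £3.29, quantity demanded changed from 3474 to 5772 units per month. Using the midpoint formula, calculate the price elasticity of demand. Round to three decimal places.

-1.105

%Δq = (5772 − 3474)/[(3474 + 5772)/2] = 2298/4623 ≈ 0.4971.
%ΔP = (3.29 − 5.2)/[(5.2 + 3.29)/2] = -1.91/4.245 ≈ -0.4499.
Arc elasticity E = %Δq/%ΔP ≈ 0.4971/-0.4499 ≈ -1.105.
|E| > 1: demand is elastic over this range.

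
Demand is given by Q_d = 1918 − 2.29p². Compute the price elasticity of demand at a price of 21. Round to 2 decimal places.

At p = 21, Q_d = 908.11.
dQ_d/dp = −2·2.29·p = −96.18.
Point elasticity E = (dQ_d/dp)·(p/Q_d) = -96.18 × 21/908.11 ≈ -2.22.
|E| > 1, so demand is elastic at this price.

-2.22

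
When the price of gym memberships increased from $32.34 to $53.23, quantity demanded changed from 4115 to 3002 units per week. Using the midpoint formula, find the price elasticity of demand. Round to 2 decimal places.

-0.64

%Δq = (3002 − 4115)/[(4115 + 3002)/2] = -1113/3558.5 ≈ -0.3128.
%Δp = (53.23 − 32.34)/[(32.34 + 53.23)/2] = 20.89/42.785 ≈ 0.4883.
Arc elasticity E = %Δq/%Δp ≈ -0.3128/0.4883 ≈ -0.64.
|E| < 1: demand is inelastic over this range.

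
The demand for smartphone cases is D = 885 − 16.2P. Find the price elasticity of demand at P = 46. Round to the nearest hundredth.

At P = 46, D = 139.8.
dD/dP = −16.2.
Point elasticity E = (dD/dP)·(P/D) = -16.2 × 46/139.8 ≈ -5.33.
|E| > 1, so demand is elastic at this price.

-5.33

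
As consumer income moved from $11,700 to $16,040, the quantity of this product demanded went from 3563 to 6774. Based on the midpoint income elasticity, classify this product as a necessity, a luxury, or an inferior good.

luxury

%ΔQ = (6774 − 3563)/[(3563+6774)/2] = 3211/5168.5 ≈ 0.6213.
%ΔM = (16,040 − 11,700)/[(11,700+16,040)/2] = 4340/13870 ≈ 0.3129.
E_I = %ΔQ/%ΔM ≈ 1.985.
E_I > 1: normal good (luxury).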